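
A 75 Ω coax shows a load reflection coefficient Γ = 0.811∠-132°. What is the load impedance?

Z_L ≈ 9.36 − j33 Ω

Z_L = Z_0·(1 + Γ)/(1 − Γ) = 75·(0.457 − j0.603)/(1.54 + j0.603)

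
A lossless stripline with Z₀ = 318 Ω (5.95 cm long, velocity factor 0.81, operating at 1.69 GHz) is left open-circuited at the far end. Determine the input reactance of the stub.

λ = v/f = 0.81·c / 1.69 GHz = 0.144 m
βl = 2π·l/λ = 2π × 0.414 = 149°
tan(βl) = -0.602
For an open-circuited stub, Z_in = −jZ_0·cot(βl) = −jZ_0/tan(βl)

X_in ≈ 529 Ω (inductive)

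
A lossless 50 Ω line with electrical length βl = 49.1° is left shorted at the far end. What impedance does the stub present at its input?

Z_in ≈ +j57.7 Ω

tan(βl) = 1.15
For a shorted stub, Z_in = jZ_0·tan(βl)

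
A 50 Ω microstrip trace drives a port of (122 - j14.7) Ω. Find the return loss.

RL ≈ 7.42 dB

Γ = (72 − j14.7)/(172 − j14.7), |Γ| = 0.426
RL = −20·log₁₀|Γ| = −20·log₁₀(0.426)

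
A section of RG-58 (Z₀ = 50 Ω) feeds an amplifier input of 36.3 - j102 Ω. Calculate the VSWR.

Γ = (Z_L − Z_0)/(Z_L + Z_0) = (-13.7 − j102)/(86.3 − j102)
|Γ| = 103/134 = 0.77
VSWR = (1 + |Γ|)/(1 − |Γ|) = 1.77/0.23

VSWR ≈ 7.71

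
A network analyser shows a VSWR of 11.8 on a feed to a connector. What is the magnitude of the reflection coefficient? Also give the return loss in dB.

|Γ| ≈ 0.844; return loss ≈ 1.48 dB

|Γ| = (S − 1)/(S + 1) = (11.8 − 1)/(11.8 + 1) = 10.8/12.8
RL = −20·log₁₀|Γ| = −20·log₁₀(0.844)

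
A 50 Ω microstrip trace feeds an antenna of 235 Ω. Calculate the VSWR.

VSWR ≈ 4.7

Γ = (235 − 50)/(235 + 50) = 0.649
VSWR = (1 + 0.649)/(1 − 0.649)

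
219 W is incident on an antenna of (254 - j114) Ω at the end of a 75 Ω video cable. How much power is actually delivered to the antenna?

|Γ| = |(179 − j114)/(329 − j114)| = 0.609
|Γ|² = 0.371
P_refl = |Γ|²·P_inc = 81.4 W, P_del = (1 − |Γ|²)·P_inc = 138 W

P_delivered ≈ 138 W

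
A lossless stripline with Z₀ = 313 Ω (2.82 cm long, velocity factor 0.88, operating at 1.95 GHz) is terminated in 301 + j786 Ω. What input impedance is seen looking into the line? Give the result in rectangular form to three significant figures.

Z_in ≈ 54.2 − j210 Ω

λ = v/f = 0.88·c / 1.95 GHz = 0.135 m
βl = 2π·l/λ = 2π × 0.208 = 75°
tan(βl) = tan(75°) = 3.73
Z_in = Z_0·(Z_L + jZ_0·tanβl)/(Z_0 + jZ_L·tanβl)
     = 313·(301 + j1950)/(-2620 + j1120)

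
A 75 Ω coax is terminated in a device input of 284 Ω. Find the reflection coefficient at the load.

Γ = (Z_L − Z_0)/(Z_L + Z_0) = (284 − 75)/(284 + 75) = 209/359

Γ = 0.582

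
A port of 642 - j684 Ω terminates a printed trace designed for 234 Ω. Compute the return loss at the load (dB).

RL ≈ 2.89 dB

Γ = (408 − j684)/(876 − j684), |Γ| = 0.717
RL = −20·log₁₀|Γ| = −20·log₁₀(0.717)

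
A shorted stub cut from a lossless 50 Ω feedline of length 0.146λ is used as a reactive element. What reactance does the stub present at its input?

X_in ≈ 65.3 Ω (inductive)

βl = 2π × 0.146 = 52.6°
tan(βl) = 1.31
For a shorted stub, Z_in = jZ_0·tan(βl)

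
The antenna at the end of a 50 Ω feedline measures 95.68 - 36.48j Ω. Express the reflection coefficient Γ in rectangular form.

Γ = (Z_L − Z_0)/(Z_L + Z_0) = (45.68 − j36.48)/(145.7 − j36.48)

Γ ≈ 0.354 − j0.162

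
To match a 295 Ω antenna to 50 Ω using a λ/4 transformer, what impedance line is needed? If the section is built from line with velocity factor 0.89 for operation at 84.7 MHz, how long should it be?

Z_qwt = √(Z_0·R_L) = √(50 × 295) = √14750
λ = 0.89·c/f = 3.15 m, so l = λ/4 = 0.788 m

Z_qwt ≈ 121 Ω; length ≈ 78.8 cm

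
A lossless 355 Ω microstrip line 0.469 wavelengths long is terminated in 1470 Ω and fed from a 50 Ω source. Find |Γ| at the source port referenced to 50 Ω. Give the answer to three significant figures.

βl = 2π × 0.469 = 169°
tan(βl) = -0.197
Z_in = Z_0·(Z_L + jZ_0·tanβl)/(Z_0 + jZ_L·tanβl) = 916 + j678 Ω
Γ_s = (Z_in − Z_s)/(Z_in + Z_s) = (866 + j678)/(966 + j678), |Γ_s| = 0.932

|Γ| ≈ 0.932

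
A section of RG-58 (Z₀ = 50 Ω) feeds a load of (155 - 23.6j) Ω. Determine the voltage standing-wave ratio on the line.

VSWR ≈ 3.18

Γ = (Z_L − Z_0)/(Z_L + Z_0) = (105 − j23.6)/(205 − j23.6)
|Γ| = 108/206 = 0.522
VSWR = (1 + |Γ|)/(1 − |Γ|) = 1.52/0.478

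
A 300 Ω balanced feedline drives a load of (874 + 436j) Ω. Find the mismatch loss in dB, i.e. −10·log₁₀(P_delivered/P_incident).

Γ = (574 + j436)/(1174 + j436), |Γ| = 0.576
|Γ|² = 0.331, so P_del/P_inc = 1 − |Γ|² = 0.669
ML = −10·log₁₀(1 − |Γ|²)

mismatch loss ≈ 1.75 dB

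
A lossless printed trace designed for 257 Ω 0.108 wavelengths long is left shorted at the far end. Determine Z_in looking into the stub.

Z_in ≈ +j207 Ω

βl = 2π × 0.108 = 38.9°
tan(βl) = 0.806
For a shorted stub, Z_in = jZ_0·tan(βl)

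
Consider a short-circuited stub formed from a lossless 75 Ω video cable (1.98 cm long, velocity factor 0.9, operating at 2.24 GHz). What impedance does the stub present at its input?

λ = v/f = 0.9·c / 2.24 GHz = 0.121 m
βl = 2π·l/λ = 2π × 0.164 = 59.1°
tan(βl) = 1.67
For a short-circuited stub, Z_in = jZ_0·tan(βl)

Z_in ≈ +j125 Ω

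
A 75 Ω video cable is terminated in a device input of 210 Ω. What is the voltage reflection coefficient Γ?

Γ = 0.474

Γ = (Z_L − Z_0)/(Z_L + Z_0) = (210 − 75)/(210 + 75) = 135/285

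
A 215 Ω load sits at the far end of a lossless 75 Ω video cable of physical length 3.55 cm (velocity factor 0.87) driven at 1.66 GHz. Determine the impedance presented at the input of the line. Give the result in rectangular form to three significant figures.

Z_in ≈ 26.7 − j10.1 Ω

λ = v/f = 0.87·c / 1.66 GHz = 0.157 m
βl = 2π·l/λ = 2π × 0.226 = 81.3°
tan(βl) = tan(81.3°) = 6.52
Z_in = Z_0·(Z_L + jZ_0·tanβl)/(Z_0 + jZ_L·tanβl)
     = 75·(215 + j489)/(75 + j1400)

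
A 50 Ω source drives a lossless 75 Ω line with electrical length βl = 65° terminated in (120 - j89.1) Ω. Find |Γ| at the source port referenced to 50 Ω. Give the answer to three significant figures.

|Γ| ≈ 0.3

tan(βl) = 2.14
Z_in = Z_0·(Z_L + jZ_0·tanβl)/(Z_0 + jZ_L·tanβl) = 27.6 − j6.46 Ω
Γ_s = (Z_in − Z_s)/(Z_in + Z_s) = (-22.4 − j6.46)/(77.6 − j6.46), |Γ_s| = 0.3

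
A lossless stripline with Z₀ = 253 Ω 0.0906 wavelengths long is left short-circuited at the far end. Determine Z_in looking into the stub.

Z_in ≈ +j162 Ω

βl = 2π × 0.0906 = 32.6°
tan(βl) = 0.64
For a short-circuited stub, Z_in = jZ_0·tan(βl)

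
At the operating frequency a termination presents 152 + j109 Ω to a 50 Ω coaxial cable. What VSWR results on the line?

Γ = (Z_L − Z_0)/(Z_L + Z_0) = (102 + j109)/(202 + j109)
|Γ| = 149/230 = 0.65
VSWR = (1 + |Γ|)/(1 − |Γ|) = 1.65/0.35

VSWR ≈ 4.72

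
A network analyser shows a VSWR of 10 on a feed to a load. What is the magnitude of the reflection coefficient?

|Γ| = (S − 1)/(S + 1) = (10 − 1)/(10 + 1) = 9/11

|Γ| ≈ 0.818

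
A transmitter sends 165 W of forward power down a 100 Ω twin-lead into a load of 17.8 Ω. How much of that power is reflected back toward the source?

P_reflected ≈ 80.3 W

Γ = (17.8 − 100)/(17.8 + 100) = -0.698
|Γ|² = 0.487
P_refl = |Γ|²·P_inc = 80.3 W, P_del = (1 − |Γ|²)·P_inc = 84.7 W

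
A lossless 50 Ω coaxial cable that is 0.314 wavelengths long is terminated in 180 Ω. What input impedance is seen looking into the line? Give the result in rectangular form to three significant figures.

Z_in ≈ 16.2 + j19.4 Ω

βl = 2π × 0.314 = 113°
tan(βl) = tan(113°) = -2.35
Z_in = Z_0·(Z_L + jZ_0·tanβl)/(Z_0 + jZ_L·tanβl)
     = 50·(180 − j118)/(50 − j423)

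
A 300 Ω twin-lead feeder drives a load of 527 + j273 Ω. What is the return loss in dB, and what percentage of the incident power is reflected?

Γ = (227 + j273)/(827 + j273), |Γ| = 0.408
RL = −20·log₁₀(0.408) = 7.79 dB
P_refl/P_inc = |Γ|² = 0.166

RL ≈ 7.79 dB; 16.6% of incident power reflected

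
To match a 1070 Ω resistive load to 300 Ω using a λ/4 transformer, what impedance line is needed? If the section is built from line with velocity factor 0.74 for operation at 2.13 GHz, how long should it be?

Z_qwt ≈ 567 Ω; length ≈ 2.61 cm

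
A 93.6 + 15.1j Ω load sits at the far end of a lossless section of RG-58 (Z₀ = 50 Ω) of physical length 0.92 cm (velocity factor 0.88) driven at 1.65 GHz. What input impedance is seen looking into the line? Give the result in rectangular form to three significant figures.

λ = v/f = 0.88·c / 1.65 GHz = 0.16 m
βl = 2π·l/λ = 2π × 0.0575 = 20.7°
tan(βl) = tan(20.7°) = 0.378
Z_in = Z_0·(Z_L + jZ_0·tanβl)/(Z_0 + jZ_L·tanβl)
     = 50·(93.6 + j34)/(44.3 + j35.4)

Z_in ≈ 83.2 − j28.1 Ω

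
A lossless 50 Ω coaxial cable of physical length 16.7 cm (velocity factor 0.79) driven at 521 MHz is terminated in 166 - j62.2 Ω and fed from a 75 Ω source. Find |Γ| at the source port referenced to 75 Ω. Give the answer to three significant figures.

λ = v/f = 0.79·c / 521 MHz = 0.455 m
βl = 2π·l/λ = 2π × 0.367 = 132°
tan(βl) = -1.1
Z_in = Z_0·(Z_L + jZ_0·tanβl)/(Z_0 + jZ_L·tanβl) = 27.1 + j48 Ω
Γ_s = (Z_in − Z_s)/(Z_in + Z_s) = (-47.9 + j48)/(102 + j48), |Γ_s| = 0.601

|Γ| ≈ 0.601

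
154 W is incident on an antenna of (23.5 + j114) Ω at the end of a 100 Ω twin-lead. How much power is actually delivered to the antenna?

P_delivered ≈ 51.2 W

|Γ| = |(-76.5 + j114)/(123.5 + j114)| = 0.817
|Γ|² = 0.667
P_refl = |Γ|²·P_inc = 103 W, P_del = (1 − |Γ|²)·P_inc = 51.2 W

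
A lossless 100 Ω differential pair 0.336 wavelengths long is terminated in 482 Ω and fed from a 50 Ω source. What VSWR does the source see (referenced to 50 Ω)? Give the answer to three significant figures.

VSWR ≈ 4.43

βl = 2π × 0.336 = 121°
tan(βl) = -1.67
Z_in = Z_0·(Z_L + jZ_0·tanβl)/(Z_0 + jZ_L·tanβl) = 27.8 + j56.5 Ω
Γ_s = (Z_in − Z_s)/(Z_in + Z_s) = (-22.2 + j56.5)/(77.8 + j56.5), |Γ_s| = 0.632
VSWR = (1 + |Γ_s|)/(1 − |Γ_s|)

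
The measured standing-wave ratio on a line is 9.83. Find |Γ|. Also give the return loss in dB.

|Γ| = (S − 1)/(S + 1) = (9.83 − 1)/(9.83 + 1) = 8.83/10.8
RL = −20·log₁₀|Γ| = −20·log₁₀(0.815)

|Γ| ≈ 0.815; return loss ≈ 1.77 dB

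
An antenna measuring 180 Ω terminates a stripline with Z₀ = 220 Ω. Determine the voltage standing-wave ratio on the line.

VSWR ≈ 1.22

For a purely resistive load, VSWR = R_L/Z_0 or Z_0/R_L (whichever > 1) = 220/180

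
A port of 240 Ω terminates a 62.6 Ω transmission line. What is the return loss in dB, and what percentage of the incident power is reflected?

RL ≈ 4.64 dB; 34.4% of incident power reflected

Γ = (240 − 62.6)/(240 + 62.6) = 0.586
RL = −20·log₁₀(0.586) = 4.64 dB
P_refl/P_inc = |Γ|² = 0.344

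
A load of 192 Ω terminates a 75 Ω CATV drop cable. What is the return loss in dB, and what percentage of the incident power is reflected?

RL ≈ 7.17 dB; 19.2% of incident power reflected

Γ = (192 − 75)/(192 + 75) = 0.438
RL = −20·log₁₀(0.438) = 7.17 dB
P_refl/P_inc = |Γ|² = 0.192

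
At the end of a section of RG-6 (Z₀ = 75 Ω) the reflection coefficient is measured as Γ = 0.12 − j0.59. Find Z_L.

Z_L = Z_0·(1 + Γ)/(1 − Γ) = 75·(1.12 − j0.59)/(0.88 + j0.59)

Z_L ≈ 42.6 − j78.8 Ω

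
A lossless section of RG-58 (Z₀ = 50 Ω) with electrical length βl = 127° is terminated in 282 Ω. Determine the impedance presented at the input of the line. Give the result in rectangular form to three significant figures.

Z_in ≈ 13.7 + j35.9 Ω

tan(βl) = tan(127°) = -1.33
Z_in = Z_0·(Z_L + jZ_0·tanβl)/(Z_0 + jZ_L·tanβl)
     = 50·(282 − j66.4)/(50 − j374)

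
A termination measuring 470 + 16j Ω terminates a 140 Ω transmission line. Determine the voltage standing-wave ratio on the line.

Γ = (Z_L − Z_0)/(Z_L + Z_0) = (330 + j16)/(610 + j16)
|Γ| = 330/610 = 0.541
VSWR = (1 + |Γ|)/(1 − |Γ|) = 1.54/0.459

VSWR ≈ 3.36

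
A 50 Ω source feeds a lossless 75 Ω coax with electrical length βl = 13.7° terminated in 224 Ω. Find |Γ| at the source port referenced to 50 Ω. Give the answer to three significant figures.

|Γ| ≈ 0.626

tan(βl) = 0.244
Z_in = Z_0·(Z_L + jZ_0·tanβl)/(Z_0 + jZ_L·tanβl) = 155 − j94.6 Ω
Γ_s = (Z_in − Z_s)/(Z_in + Z_s) = (105 − j94.6)/(205 − j94.6), |Γ_s| = 0.626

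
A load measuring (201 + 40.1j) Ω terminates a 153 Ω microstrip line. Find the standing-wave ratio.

VSWR ≈ 1.43

Γ = (Z_L − Z_0)/(Z_L + Z_0) = (48 + j40.1)/(354 + j40.1)
|Γ| = 62.5/356 = 0.176
VSWR = (1 + |Γ|)/(1 − |Γ|) = 1.18/0.824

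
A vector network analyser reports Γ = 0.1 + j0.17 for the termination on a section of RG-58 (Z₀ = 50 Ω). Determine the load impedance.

Z_L ≈ 57.3 + j20.3 Ω

Z_L = Z_0·(1 + Γ)/(1 − Γ) = 50·(1.1 + j0.17)/(0.9 − j0.17)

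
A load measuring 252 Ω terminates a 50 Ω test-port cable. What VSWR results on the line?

For a purely resistive load, VSWR = R_L/Z_0 or Z_0/R_L (whichever > 1) = 252/50

VSWR ≈ 5.04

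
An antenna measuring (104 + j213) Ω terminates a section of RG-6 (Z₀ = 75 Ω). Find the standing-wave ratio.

VSWR ≈ 7.8

Γ = (Z_L − Z_0)/(Z_L + Z_0) = (29 + j213)/(179 + j213)
|Γ| = 215/278 = 0.773
VSWR = (1 + |Γ|)/(1 − |Γ|) = 1.77/0.227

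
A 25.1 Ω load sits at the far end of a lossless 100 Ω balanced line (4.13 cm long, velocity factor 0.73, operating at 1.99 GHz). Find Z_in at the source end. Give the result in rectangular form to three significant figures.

λ = v/f = 0.73·c / 1.99 GHz = 0.11 m
βl = 2π·l/λ = 2π × 0.375 = 135°
tan(βl) = tan(135°) = -0.996
Z_in = Z_0·(Z_L + jZ_0·tanβl)/(Z_0 + jZ_L·tanβl)
     = 100·(25.1 − j99.6)/(100 − j25)

Z_in ≈ 47.1 − j87.9 Ω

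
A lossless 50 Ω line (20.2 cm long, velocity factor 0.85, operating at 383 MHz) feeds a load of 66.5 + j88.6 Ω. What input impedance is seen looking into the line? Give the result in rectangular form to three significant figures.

λ = v/f = 0.85·c / 383 MHz = 0.666 m
βl = 2π·l/λ = 2π × 0.303 = 109°
tan(βl) = tan(109°) = -2.87
Z_in = Z_0·(Z_L + jZ_0·tanβl)/(Z_0 + jZ_L·tanβl)
     = 50·(66.5 − j54.8)/(304 − j191)

Z_in ≈ 11.9 − j1.54 Ω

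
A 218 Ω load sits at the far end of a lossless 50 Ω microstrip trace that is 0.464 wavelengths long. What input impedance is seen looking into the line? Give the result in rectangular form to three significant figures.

Z_in ≈ 114 + j103 Ω

βl = 2π × 0.464 = 167°
tan(βl) = tan(167°) = -0.23
Z_in = Z_0·(Z_L + jZ_0·tanβl)/(Z_0 + jZ_L·tanβl)
     = 50·(218 − j11.5)/(50 − j50.2)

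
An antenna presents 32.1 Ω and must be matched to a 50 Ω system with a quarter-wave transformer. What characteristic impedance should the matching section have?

Z_qwt ≈ 40.1 Ω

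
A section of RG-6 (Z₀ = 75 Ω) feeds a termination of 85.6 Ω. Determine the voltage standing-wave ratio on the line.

Γ = (85.6 − 75)/(85.6 + 75) = 0.066
VSWR = (1 + 0.066)/(1 − 0.066)

VSWR ≈ 1.14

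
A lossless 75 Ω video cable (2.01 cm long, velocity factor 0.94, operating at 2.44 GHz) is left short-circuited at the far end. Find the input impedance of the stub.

Z_in ≈ +j145 Ω

λ = v/f = 0.94·c / 2.44 GHz = 0.116 m
βl = 2π·l/λ = 2π × 0.174 = 62.6°
tan(βl) = 1.93
For a short-circuited stub, Z_in = jZ_0·tan(βl)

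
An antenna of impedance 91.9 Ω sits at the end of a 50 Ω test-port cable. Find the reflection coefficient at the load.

Γ = (Z_L − Z_0)/(Z_L + Z_0) = (91.9 − 50)/(91.9 + 50) = 41.9/141.9

Γ = 0.295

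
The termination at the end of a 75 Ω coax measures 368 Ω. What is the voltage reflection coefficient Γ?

Γ = (Z_L − Z_0)/(Z_L + Z_0) = (368 − 75)/(368 + 75) = 293/443

Γ = 0.661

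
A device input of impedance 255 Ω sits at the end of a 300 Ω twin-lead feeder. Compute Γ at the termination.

Γ = -0.0811

Γ = (Z_L − Z_0)/(Z_L + Z_0) = (255 − 300)/(255 + 300) = -45/555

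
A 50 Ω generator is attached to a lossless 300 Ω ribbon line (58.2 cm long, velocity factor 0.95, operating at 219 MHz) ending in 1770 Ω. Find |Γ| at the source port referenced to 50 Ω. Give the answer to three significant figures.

λ = v/f = 0.95·c / 219 MHz = 1.3 m
βl = 2π·l/λ = 2π × 0.447 = 161°
tan(βl) = -0.344
Z_in = Z_0·(Z_L + jZ_0·tanβl)/(Z_0 + jZ_L·tanβl) = 386 + j681 Ω
Γ_s = (Z_in − Z_s)/(Z_in + Z_s) = (336 + j681)/(436 + j681), |Γ_s| = 0.939

|Γ| ≈ 0.939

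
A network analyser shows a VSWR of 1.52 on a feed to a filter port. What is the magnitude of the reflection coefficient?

|Γ| = (S − 1)/(S + 1) = (1.52 − 1)/(1.52 + 1) = 0.52/2.52

|Γ| ≈ 0.206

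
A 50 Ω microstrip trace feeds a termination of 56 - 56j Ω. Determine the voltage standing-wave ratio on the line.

Γ = (Z_L − Z_0)/(Z_L + Z_0) = (6 − j56)/(106 − j56)
|Γ| = 56.3/120 = 0.47
VSWR = (1 + |Γ|)/(1 − |Γ|) = 1.47/0.53

VSWR ≈ 2.77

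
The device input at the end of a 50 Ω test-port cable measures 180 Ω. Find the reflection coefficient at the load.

Γ = 0.565

Γ = (Z_L − Z_0)/(Z_L + Z_0) = (180 − 50)/(180 + 50) = 130/230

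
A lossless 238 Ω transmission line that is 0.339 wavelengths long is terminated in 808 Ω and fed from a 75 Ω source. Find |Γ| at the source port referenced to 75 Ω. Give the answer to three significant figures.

βl = 2π × 0.339 = 122°
tan(βl) = -1.6
Z_in = Z_0·(Z_L + jZ_0·tanβl)/(Z_0 + jZ_L·tanβl) = 94.4 + j132 Ω
Γ_s = (Z_in − Z_s)/(Z_in + Z_s) = (19.4 + j132)/(169 + j132), |Γ_s| = 0.62

|Γ| ≈ 0.62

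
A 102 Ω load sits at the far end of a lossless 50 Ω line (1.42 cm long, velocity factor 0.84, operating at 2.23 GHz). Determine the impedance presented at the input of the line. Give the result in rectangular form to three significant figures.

λ = v/f = 0.84·c / 2.23 GHz = 0.113 m
βl = 2π·l/λ = 2π × 0.126 = 45.2°
tan(βl) = tan(45.2°) = 1.01
Z_in = Z_0·(Z_L + jZ_0·tanβl)/(Z_0 + jZ_L·tanβl)
     = 50·(102 + j50.4)/(50 + j103)

Z_in ≈ 39.3 − j30.5 Ω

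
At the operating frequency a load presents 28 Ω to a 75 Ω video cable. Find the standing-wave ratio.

Γ = (28 − 75)/(28 + 75) = -0.456
VSWR = (1 + 0.456)/(1 − 0.456)

VSWR ≈ 2.68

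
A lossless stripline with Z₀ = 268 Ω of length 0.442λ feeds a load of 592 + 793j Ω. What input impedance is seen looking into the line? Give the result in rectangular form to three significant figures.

βl = 2π × 0.442 = 159°
tan(βl) = tan(159°) = -0.381
Z_in = Z_0·(Z_L + jZ_0·tanβl)/(Z_0 + jZ_L·tanβl)
     = 268·(592 + j691)/(571 − j226)

Z_in ≈ 129 + j376 Ω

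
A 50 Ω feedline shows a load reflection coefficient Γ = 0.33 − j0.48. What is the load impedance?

Z_L ≈ 48.6 − j70.7 Ω

Z_L = Z_0·(1 + Γ)/(1 − Γ) = 50·(1.33 − j0.48)/(0.67 + j0.48)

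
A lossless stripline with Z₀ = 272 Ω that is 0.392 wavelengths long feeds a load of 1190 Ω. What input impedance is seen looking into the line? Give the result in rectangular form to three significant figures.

Z_in ≈ 146 + j296 Ω

βl = 2π × 0.392 = 141°
tan(βl) = tan(141°) = -0.806
Z_in = Z_0·(Z_L + jZ_0·tanβl)/(Z_0 + jZ_L·tanβl)
     = 272·(1190 − j219)/(272 − j960)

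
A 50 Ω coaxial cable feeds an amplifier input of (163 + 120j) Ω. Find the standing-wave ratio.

VSWR ≈ 5.14

Γ = (Z_L − Z_0)/(Z_L + Z_0) = (113 + j120)/(213 + j120)
|Γ| = 165/244 = 0.674
VSWR = (1 + |Γ|)/(1 − |Γ|) = 1.67/0.326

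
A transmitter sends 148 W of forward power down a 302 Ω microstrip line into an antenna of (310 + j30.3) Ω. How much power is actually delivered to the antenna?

|Γ| = |(8 + j30.3)/(612 + j30.3)| = 0.0511
|Γ|² = 0.00262
P_refl = |Γ|²·P_inc = 0.387 W, P_del = (1 − |Γ|²)·P_inc = 148 W

P_delivered ≈ 148 W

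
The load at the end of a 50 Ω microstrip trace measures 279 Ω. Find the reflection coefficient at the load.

Γ = 0.696

Γ = (Z_L − Z_0)/(Z_L + Z_0) = (279 − 50)/(279 + 50) = 229/329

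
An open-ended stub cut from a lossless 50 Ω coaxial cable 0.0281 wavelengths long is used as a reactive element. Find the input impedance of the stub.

Z_in ≈ −j280 Ω

βl = 2π × 0.0281 = 10.1°
tan(βl) = 0.178
For an open-ended stub, Z_in = −jZ_0·cot(βl) = −jZ_0/tan(βl)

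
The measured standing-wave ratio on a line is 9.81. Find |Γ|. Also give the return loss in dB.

|Γ| ≈ 0.815; return loss ≈ 1.78 dB

|Γ| = (S − 1)/(S + 1) = (9.81 − 1)/(9.81 + 1) = 8.81/10.8
RL = −20·log₁₀|Γ| = −20·log₁₀(0.815)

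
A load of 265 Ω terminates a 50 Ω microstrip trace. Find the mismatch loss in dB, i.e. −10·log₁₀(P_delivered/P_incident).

Γ = (265 − 50)/(265 + 50) = 0.683
|Γ|² = 0.466, so P_del/P_inc = 1 − |Γ|² = 0.534
ML = −10·log₁₀(1 − |Γ|²)

mismatch loss ≈ 2.72 dB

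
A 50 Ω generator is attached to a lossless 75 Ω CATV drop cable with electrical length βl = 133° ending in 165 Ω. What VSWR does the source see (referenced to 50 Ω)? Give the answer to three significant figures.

VSWR ≈ 2.41

tan(βl) = -1.07
Z_in = Z_0·(Z_L + jZ_0·tanβl)/(Z_0 + jZ_L·tanβl) = 54 + j47 Ω
Γ_s = (Z_in − Z_s)/(Z_in + Z_s) = (4.03 + j47)/(104 + j47), |Γ_s| = 0.414
VSWR = (1 + |Γ_s|)/(1 − |Γ_s|)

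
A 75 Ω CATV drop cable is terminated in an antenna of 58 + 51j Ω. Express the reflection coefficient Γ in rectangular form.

Γ = (Z_L − Z_0)/(Z_L + Z_0) = (-17 + j51)/(133 + j51)

Γ ≈ 0.0168 + j0.377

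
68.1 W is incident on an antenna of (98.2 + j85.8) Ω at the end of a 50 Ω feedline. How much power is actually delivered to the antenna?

|Γ| = |(48.2 + j85.8)/(148.2 + j85.8)| = 0.575
|Γ|² = 0.33
P_refl = |Γ|²·P_inc = 22.5 W, P_del = (1 − |Γ|²)·P_inc = 45.6 W

P_delivered ≈ 45.6 W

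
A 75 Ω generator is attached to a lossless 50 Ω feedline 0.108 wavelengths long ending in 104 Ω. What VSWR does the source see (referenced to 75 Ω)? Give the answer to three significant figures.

βl = 2π × 0.108 = 38.9°
tan(βl) = 0.806
Z_in = Z_0·(Z_L + jZ_0·tanβl)/(Z_0 + jZ_L·tanβl) = 45 − j35.2 Ω
Γ_s = (Z_in − Z_s)/(Z_in + Z_s) = (-30 − j35.2)/(120 − j35.2), |Γ_s| = 0.37
VSWR = (1 + |Γ_s|)/(1 − |Γ_s|)

VSWR ≈ 2.17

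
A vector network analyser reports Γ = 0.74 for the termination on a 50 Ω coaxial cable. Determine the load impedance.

Z_L ≈ 335 Ω

Z_L = Z_0·(1 + Γ)/(1 − Γ) = 50·(1.74)/(0.26)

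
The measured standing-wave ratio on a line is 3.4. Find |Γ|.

|Γ| ≈ 0.545

|Γ| = (S − 1)/(S + 1) = (3.4 − 1)/(3.4 + 1) = 2.4/4.4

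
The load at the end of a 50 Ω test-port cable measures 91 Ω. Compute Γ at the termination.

Γ = (Z_L − Z_0)/(Z_L + Z_0) = (91 − 50)/(91 + 50) = 41/141

Γ = 0.291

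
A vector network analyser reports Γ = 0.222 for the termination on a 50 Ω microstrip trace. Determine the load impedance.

Z_L ≈ 78.5 Ω

Z_L = Z_0·(1 + Γ)/(1 − Γ) = 50·(1.22)/(0.778)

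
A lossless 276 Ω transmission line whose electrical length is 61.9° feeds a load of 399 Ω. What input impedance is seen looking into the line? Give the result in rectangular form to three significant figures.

Z_in ≈ 216 − j67.6 Ω

tan(βl) = tan(61.9°) = 1.87
Z_in = Z_0·(Z_L + jZ_0·tanβl)/(Z_0 + jZ_L·tanβl)
     = 276·(399 + j517)/(276 + j747)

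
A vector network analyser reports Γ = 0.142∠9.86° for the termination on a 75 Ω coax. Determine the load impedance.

Z_L = Z_0·(1 + Γ)/(1 − Γ) = 75·(1.14 + j0.0243)/(0.86 − j0.0243)

Z_L ≈ 99.3 + j4.93 Ω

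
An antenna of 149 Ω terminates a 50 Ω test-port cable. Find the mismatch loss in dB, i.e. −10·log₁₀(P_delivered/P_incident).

Γ = (149 − 50)/(149 + 50) = 0.497
|Γ|² = 0.247, so P_del/P_inc = 1 − |Γ|² = 0.753
ML = −10·log₁₀(1 − |Γ|²)

mismatch loss ≈ 1.23 dB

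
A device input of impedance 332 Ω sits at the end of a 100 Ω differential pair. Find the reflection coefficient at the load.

Γ = 0.537

Γ = (Z_L − Z_0)/(Z_L + Z_0) = (332 − 100)/(332 + 100) = 232/432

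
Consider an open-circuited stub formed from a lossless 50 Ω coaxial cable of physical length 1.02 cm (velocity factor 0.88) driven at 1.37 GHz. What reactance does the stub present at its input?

X_in ≈ -145 Ω (capacitive)

λ = v/f = 0.88·c / 1.37 GHz = 0.193 m
βl = 2π·l/λ = 2π × 0.0529 = 19.1°
tan(βl) = 0.345
For an open-circuited stub, Z_in = −jZ_0·cot(βl) = −jZ_0/tan(βl)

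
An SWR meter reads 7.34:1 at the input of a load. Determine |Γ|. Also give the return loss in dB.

|Γ| = (S − 1)/(S + 1) = (7.34 − 1)/(7.34 + 1) = 6.34/8.34
RL = −20·log₁₀|Γ| = −20·log₁₀(0.76)

|Γ| ≈ 0.76; return loss ≈ 2.38 dB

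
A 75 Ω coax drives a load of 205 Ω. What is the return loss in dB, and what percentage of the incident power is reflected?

Γ = (205 − 75)/(205 + 75) = 0.464
RL = −20·log₁₀(0.464) = 6.66 dB
P_refl/P_inc = |Γ|² = 0.216

RL ≈ 6.66 dB; 21.6% of incident power reflected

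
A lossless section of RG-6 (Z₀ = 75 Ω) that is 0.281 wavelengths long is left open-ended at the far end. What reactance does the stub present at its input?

X_in ≈ 14.8 Ω (inductive)

βl = 2π × 0.281 = 101°
tan(βl) = -5.07
For an open-ended stub, Z_in = −jZ_0·cot(βl) = −jZ_0/tan(βl)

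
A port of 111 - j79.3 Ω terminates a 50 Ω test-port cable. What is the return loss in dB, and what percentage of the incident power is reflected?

RL ≈ 5.08 dB; 31.1% of incident power reflected

Γ = (61 − j79.3)/(161 − j79.3), |Γ| = 0.557
RL = −20·log₁₀(0.557) = 5.08 dB
P_refl/P_inc = |Γ|² = 0.311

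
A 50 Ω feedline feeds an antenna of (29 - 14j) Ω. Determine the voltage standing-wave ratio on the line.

VSWR ≈ 1.92

Γ = (Z_L − Z_0)/(Z_L + Z_0) = (-21 − j14)/(79 − j14)
|Γ| = 25.2/80.2 = 0.315
VSWR = (1 + |Γ|)/(1 − |Γ|) = 1.31/0.685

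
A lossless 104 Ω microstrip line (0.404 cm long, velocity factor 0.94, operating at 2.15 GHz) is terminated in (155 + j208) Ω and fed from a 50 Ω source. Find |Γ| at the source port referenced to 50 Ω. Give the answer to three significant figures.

|Γ| ≈ 0.81

λ = v/f = 0.94·c / 2.15 GHz = 0.131 m
βl = 2π·l/λ = 2π × 0.0308 = 11.1°
tan(βl) = 0.196
Z_in = Z_0·(Z_L + jZ_0·tanβl)/(Z_0 + jZ_L·tanβl) = 354 + j206 Ω
Γ_s = (Z_in − Z_s)/(Z_in + Z_s) = (304 + j206)/(404 + j206), |Γ_s| = 0.81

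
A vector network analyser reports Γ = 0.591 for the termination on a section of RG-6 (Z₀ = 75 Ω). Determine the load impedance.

Z_L ≈ 292 Ω

Z_L = Z_0·(1 + Γ)/(1 − Γ) = 75·(1.59)/(0.409)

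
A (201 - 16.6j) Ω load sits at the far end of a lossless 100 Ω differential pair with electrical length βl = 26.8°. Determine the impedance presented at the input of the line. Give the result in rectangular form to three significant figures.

tan(βl) = tan(26.8°) = 0.505
Z_in = Z_0·(Z_L + jZ_0·tanβl)/(Z_0 + jZ_L·tanβl)
     = 100·(201 + j33.9)/(108 + j102)

Z_in ≈ 114 − j75.9 Ω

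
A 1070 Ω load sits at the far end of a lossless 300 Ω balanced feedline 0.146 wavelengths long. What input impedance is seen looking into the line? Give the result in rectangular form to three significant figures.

βl = 2π × 0.146 = 52.6°
tan(βl) = tan(52.6°) = 1.31
Z_in = Z_0·(Z_L + jZ_0·tanβl)/(Z_0 + jZ_L·tanβl)
     = 300·(1070 + j392)/(300 + j1400)

Z_in ≈ 128 − j202 Ω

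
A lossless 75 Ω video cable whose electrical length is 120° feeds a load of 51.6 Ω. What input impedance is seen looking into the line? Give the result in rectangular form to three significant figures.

tan(βl) = tan(120°) = -1.73
Z_in = Z_0·(Z_L + jZ_0·tanβl)/(Z_0 + jZ_L·tanβl)
     = 75·(51.6 − j130)/(75 − j89.4)

Z_in ≈ 85.3 − j28.3 Ω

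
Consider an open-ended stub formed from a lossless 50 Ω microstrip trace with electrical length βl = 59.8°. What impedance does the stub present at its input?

Z_in ≈ −j29.1 Ω

tan(βl) = 1.72
For an open-ended stub, Z_in = −jZ_0·cot(βl) = −jZ_0/tan(βl)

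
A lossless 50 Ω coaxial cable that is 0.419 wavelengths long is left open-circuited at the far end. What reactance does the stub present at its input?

X_in ≈ 89.6 Ω (inductive)

βl = 2π × 0.419 = 151°
tan(βl) = -0.558
For an open-circuited stub, Z_in = −jZ_0·cot(βl) = −jZ_0/tan(βl)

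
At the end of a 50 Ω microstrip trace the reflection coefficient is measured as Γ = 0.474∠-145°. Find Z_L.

Z_L ≈ 19.4 − j13.6 Ω

Z_L = Z_0·(1 + Γ)/(1 − Γ) = 50·(0.612 − j0.272)/(1.39 + j0.272)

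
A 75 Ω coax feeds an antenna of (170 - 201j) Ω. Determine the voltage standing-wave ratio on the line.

VSWR ≈ 5.7

Γ = (Z_L − Z_0)/(Z_L + Z_0) = (95 − j201)/(245 − j201)
|Γ| = 222/317 = 0.702
VSWR = (1 + |Γ|)/(1 − |Γ|) = 1.7/0.298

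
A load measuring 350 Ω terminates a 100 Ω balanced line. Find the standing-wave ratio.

Γ = (350 − 100)/(350 + 100) = 0.556
VSWR = (1 + 0.556)/(1 − 0.556)

VSWR ≈ 3.5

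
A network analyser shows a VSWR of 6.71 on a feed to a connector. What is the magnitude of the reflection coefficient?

|Γ| ≈ 0.741

|Γ| = (S − 1)/(S + 1) = (6.71 − 1)/(6.71 + 1) = 5.71/7.71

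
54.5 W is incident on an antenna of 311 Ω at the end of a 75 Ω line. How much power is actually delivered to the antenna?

P_delivered ≈ 34.1 W

Γ = (311 − 75)/(311 + 75) = 0.611
|Γ|² = 0.374
P_refl = |Γ|²·P_inc = 20.4 W, P_del = (1 − |Γ|²)·P_inc = 34.1 W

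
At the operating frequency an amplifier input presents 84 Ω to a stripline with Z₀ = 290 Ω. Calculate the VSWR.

VSWR ≈ 3.45

For a purely resistive load, VSWR = R_L/Z_0 or Z_0/R_L (whichever > 1) = 290/84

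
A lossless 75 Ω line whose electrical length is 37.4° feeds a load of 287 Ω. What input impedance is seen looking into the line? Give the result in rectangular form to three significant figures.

Z_in ≈ 47.6 − j81.8 Ω

tan(βl) = tan(37.4°) = 0.765
Z_in = Z_0·(Z_L + jZ_0·tanβl)/(Z_0 + jZ_L·tanβl)
     = 75·(287 + j57.3)/(75 + j219)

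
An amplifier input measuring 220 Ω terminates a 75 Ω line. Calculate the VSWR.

Γ = (220 − 75)/(220 + 75) = 0.492
VSWR = (1 + 0.492)/(1 − 0.492)

VSWR ≈ 2.93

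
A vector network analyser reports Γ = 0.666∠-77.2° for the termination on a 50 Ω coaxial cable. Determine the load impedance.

Z_L = Z_0·(1 + Γ)/(1 − Γ) = 50·(1.15 − j0.649)/(0.852 + j0.649)

Z_L ≈ 24.2 − j56.5 Ω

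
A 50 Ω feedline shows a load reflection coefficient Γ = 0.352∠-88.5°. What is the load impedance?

Z_L = Z_0·(1 + Γ)/(1 − Γ) = 50·(1.01 − j0.352)/(0.991 + j0.352)

Z_L ≈ 39.6 − j31.8 Ω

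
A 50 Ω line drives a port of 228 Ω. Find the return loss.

Γ = (228 − 50)/(228 + 50) = 0.64
RL = −20·log₁₀|Γ| = −20·log₁₀(0.64)

RL ≈ 3.87 dB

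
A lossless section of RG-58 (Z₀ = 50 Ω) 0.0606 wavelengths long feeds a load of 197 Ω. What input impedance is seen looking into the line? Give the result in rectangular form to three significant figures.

βl = 2π × 0.0606 = 21.8°
tan(βl) = tan(21.8°) = 0.4
Z_in = Z_0·(Z_L + jZ_0·tanβl)/(Z_0 + jZ_L·tanβl)
     = 50·(197 + j20)/(50 + j78.9)

Z_in ≈ 65.5 − j83.4 Ω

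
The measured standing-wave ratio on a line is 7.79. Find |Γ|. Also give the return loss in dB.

|Γ| = (S − 1)/(S + 1) = (7.79 − 1)/(7.79 + 1) = 6.79/8.79
RL = −20·log₁₀|Γ| = −20·log₁₀(0.772)

|Γ| ≈ 0.772; return loss ≈ 2.24 dB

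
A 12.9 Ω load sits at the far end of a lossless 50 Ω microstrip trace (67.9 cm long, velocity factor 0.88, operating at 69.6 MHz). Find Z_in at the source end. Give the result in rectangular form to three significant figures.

λ = v/f = 0.88·c / 69.6 MHz = 3.79 m
βl = 2π·l/λ = 2π × 0.179 = 64.4°
tan(βl) = tan(64.4°) = 2.09
Z_in = Z_0·(Z_L + jZ_0·tanβl)/(Z_0 + jZ_L·tanβl)
     = 50·(12.9 + j105)/(50 + j27)

Z_in ≈ 53.7 + j75.6 Ω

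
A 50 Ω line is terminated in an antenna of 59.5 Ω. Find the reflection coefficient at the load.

Γ = (Z_L − Z_0)/(Z_L + Z_0) = (59.5 − 50)/(59.5 + 50) = 9.5/109.5

Γ = 0.0868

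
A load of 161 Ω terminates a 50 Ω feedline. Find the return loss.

Γ = (161 − 50)/(161 + 50) = 0.526
RL = −20·log₁₀|Γ| = −20·log₁₀(0.526)

RL ≈ 5.58 dB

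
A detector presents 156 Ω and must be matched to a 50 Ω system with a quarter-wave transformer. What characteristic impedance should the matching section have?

Z_qwt = √(Z_0·R_L) = √(50 × 156) = √7800

Z_qwt ≈ 88.3 Ω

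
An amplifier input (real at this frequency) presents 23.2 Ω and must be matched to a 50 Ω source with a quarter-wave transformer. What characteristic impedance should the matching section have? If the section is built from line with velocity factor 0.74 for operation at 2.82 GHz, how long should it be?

Z_qwt = √(Z_0·R_L) = √(50 × 23.2) = √1160
λ = 0.74·c/f = 0.0787 m, so l = λ/4 = 0.0197 m

Z_qwt ≈ 34.1 Ω; length ≈ 1.97 cm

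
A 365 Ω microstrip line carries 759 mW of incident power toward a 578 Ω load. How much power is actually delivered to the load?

P_delivered ≈ 720 mW

Γ = (578 − 365)/(578 + 365) = 0.226
|Γ|² = 0.051
P_refl = |Γ|²·P_inc = 38.7 mW, P_del = (1 − |Γ|²)·P_inc = 720 mW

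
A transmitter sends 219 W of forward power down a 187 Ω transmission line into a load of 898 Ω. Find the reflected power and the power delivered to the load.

Γ = (898 − 187)/(898 + 187) = 0.655
|Γ|² = 0.429
P_refl = |Γ|²·P_inc = 94 W, P_del = (1 − |Γ|²)·P_inc = 125 W

P_reflected ≈ 94 W; P_delivered ≈ 125 W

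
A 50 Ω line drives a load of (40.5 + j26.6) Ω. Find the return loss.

Γ = (-9.5 + j26.6)/(90.5 + j26.6), |Γ| = 0.299
RL = −20·log₁₀|Γ| = −20·log₁₀(0.299)

RL ≈ 10.5 dB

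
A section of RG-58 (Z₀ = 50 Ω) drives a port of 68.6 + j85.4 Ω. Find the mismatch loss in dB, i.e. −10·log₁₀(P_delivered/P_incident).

mismatch loss ≈ 1.92 dB

Γ = (18.6 + j85.4)/(118.6 + j85.4), |Γ| = 0.598
|Γ|² = 0.358, so P_del/P_inc = 1 − |Γ|² = 0.642
ML = −10·log₁₀(1 − |Γ|²)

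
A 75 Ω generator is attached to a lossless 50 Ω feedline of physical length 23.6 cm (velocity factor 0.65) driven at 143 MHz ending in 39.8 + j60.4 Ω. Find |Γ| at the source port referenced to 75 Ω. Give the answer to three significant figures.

λ = v/f = 0.65·c / 143 MHz = 1.36 m
βl = 2π·l/λ = 2π × 0.173 = 62.3°
tan(βl) = 1.91
Z_in = Z_0·(Z_L + jZ_0·tanβl)/(Z_0 + jZ_L·tanβl) = 46.1 − j65.8 Ω
Γ_s = (Z_in − Z_s)/(Z_in + Z_s) = (-28.9 − j65.8)/(121 − j65.8), |Γ_s| = 0.521

|Γ| ≈ 0.521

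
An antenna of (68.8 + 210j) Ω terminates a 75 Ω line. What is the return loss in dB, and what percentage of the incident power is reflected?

Γ = (-6.2 + j210)/(143.8 + j210), |Γ| = 0.825
RL = −20·log₁₀(0.825) = 1.67 dB
P_refl/P_inc = |Γ|² = 0.681

RL ≈ 1.67 dB; 68.1% of incident power reflected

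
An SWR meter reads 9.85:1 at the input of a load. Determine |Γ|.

|Γ| = (S − 1)/(S + 1) = (9.85 − 1)/(9.85 + 1) = 8.85/10.8

|Γ| ≈ 0.816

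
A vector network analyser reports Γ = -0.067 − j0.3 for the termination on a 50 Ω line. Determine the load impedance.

Z_L ≈ 36.9 − j24.4 Ω

Z_L = Z_0·(1 + Γ)/(1 − Γ) = 50·(0.933 − j0.3)/(1.07 + j0.3)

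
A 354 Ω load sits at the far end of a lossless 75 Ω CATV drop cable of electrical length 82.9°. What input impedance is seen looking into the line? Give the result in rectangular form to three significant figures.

tan(βl) = tan(82.9°) = 8.03
Z_in = Z_0·(Z_L + jZ_0·tanβl)/(Z_0 + jZ_L·tanβl)
     = 75·(354 + j602)/(75 + j2840)

Z_in ≈ 16.1 − j8.92 Ω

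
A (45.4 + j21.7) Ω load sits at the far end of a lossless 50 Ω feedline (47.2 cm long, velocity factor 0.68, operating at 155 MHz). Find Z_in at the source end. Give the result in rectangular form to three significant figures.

λ = v/f = 0.68·c / 155 MHz = 1.32 m
βl = 2π·l/λ = 2π × 0.359 = 129°
tan(βl) = tan(129°) = -1.23
Z_in = Z_0·(Z_L + jZ_0·tanβl)/(Z_0 + jZ_L·tanβl)
     = 50·(45.4 − j39.8)/(76.7 − j55.9)

Z_in ≈ 31.7 − j2.88 Ω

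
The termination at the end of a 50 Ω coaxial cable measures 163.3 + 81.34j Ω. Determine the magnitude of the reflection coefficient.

|Γ| ≈ 0.611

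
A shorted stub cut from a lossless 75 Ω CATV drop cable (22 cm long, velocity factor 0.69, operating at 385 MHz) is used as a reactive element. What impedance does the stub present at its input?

λ = v/f = 0.69·c / 385 MHz = 0.538 m
βl = 2π·l/λ = 2π × 0.409 = 147°
tan(βl) = -0.642
For a shorted stub, Z_in = jZ_0·tan(βl)

Z_in ≈ −j48.1 Ω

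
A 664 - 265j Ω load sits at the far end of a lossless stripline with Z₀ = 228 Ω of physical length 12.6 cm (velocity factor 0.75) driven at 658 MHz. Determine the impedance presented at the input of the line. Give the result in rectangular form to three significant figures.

Z_in ≈ 144 + j222 Ω

λ = v/f = 0.75·c / 658 MHz = 0.342 m
βl = 2π·l/λ = 2π × 0.368 = 133°
tan(βl) = tan(133°) = -1.09
Z_in = Z_0·(Z_L + jZ_0·tanβl)/(Z_0 + jZ_L·tanβl)
     = 228·(664 − j512)/(-59.7 − j721)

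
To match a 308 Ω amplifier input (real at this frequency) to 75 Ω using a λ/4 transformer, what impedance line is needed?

Z_qwt = √(Z_0·R_L) = √(75 × 308) = √23100

Z_qwt ≈ 152 Ω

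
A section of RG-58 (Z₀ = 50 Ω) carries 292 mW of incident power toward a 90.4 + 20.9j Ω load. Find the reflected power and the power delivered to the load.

|Γ| = |(40.4 + j20.9)/(140.4 + j20.9)| = 0.32
|Γ|² = 0.103
P_refl = |Γ|²·P_inc = 30 mW, P_del = (1 − |Γ|²)·P_inc = 262 mW

P_reflected ≈ 30 mW; P_delivered ≈ 262 mW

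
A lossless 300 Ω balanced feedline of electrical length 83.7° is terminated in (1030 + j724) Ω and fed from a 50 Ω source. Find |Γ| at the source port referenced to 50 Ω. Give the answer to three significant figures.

tan(βl) = 9.06
Z_in = Z_0·(Z_L + jZ_0·tanβl)/(Z_0 + jZ_L·tanβl) = 61 − j74 Ω
Γ_s = (Z_in − Z_s)/(Z_in + Z_s) = (11 − j74)/(111 − j74), |Γ_s| = 0.561

|Γ| ≈ 0.561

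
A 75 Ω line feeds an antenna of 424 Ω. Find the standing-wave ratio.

VSWR ≈ 5.65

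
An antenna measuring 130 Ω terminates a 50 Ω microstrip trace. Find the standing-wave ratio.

VSWR ≈ 2.6

Γ = (130 − 50)/(130 + 50) = 0.444
VSWR = (1 + 0.444)/(1 − 0.444)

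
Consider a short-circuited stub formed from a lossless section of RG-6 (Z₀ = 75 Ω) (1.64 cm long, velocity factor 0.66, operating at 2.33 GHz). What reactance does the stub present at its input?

λ = v/f = 0.66·c / 2.33 GHz = 0.085 m
βl = 2π·l/λ = 2π × 0.193 = 69.5°
tan(βl) = 2.67
For a short-circuited stub, Z_in = jZ_0·tan(βl)

X_in ≈ 200 Ω (inductive)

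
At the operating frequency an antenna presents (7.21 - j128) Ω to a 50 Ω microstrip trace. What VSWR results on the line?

Γ = (Z_L − Z_0)/(Z_L + Z_0) = (-42.79 − j128)/(57.21 − j128)
|Γ| = 135/140 = 0.963
VSWR = (1 + |Γ|)/(1 − |Γ|) = 1.96/0.0374

VSWR ≈ 52.5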